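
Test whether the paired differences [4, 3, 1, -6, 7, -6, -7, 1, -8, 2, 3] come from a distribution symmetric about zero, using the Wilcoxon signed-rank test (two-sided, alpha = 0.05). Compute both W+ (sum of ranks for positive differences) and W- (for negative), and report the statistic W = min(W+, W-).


Step 1: Drop any zero differences (none here) and take |d_i|.
|d| = [4, 3, 1, 6, 7, 6, 7, 1, 8, 2, 3]
Step 2: Midrank |d_i| (ties get averaged ranks).
ranks: |4|->6, |3|->4.5, |1|->1.5, |6|->7.5, |7|->9.5, |6|->7.5, |7|->9.5, |1|->1.5, |8|->11, |2|->3, |3|->4.5
Step 3: Attach original signs; sum ranks with positive sign and with negative sign.
W+ = 6 + 4.5 + 1.5 + 9.5 + 1.5 + 3 + 4.5 = 30.5
W- = 7.5 + 7.5 + 9.5 + 11 = 35.5
(Check: W+ + W- = 66 should equal n(n+1)/2 = 66.)
Step 4: Test statistic W = min(W+, W-) = 30.5.
Step 5: Ties in |d|, so use the tie-corrected normal approximation.
        E[W] = n(n+1)/4 = 11*12/4 = 33.
        Tie groups: |d|=1 (t=2), |d|=3 (t=2), |d|=6 (t=2), |d|=7 (t=2); sum(t^3 - t) = 24.
        Var[W] = n(n+1)(2n+1)/24 - sum(t^3-t)/48 = 3036/24 - 24/48 = 126.
        z = (W - E[W]) / sqrt(Var[W]) = (30.5 - 33) / 11.2250 = -0.2227.
        Two-sided p = 2*Phi(z) = 0.823755.
Step 6: alpha = 0.05. fail to reject H0.

W+ = 30.5, W- = 35.5, W = min = 30.5, p = 0.823755, fail to reject H0.


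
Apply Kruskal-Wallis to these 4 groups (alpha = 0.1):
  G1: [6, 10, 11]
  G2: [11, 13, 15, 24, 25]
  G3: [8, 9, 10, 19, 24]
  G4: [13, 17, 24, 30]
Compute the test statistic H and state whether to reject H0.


Step 1: Combine all N = 17 observations and assign midranks.
sorted (value, group, rank): (6,G1,1), (8,G3,2), (9,G3,3), (10,G1,4.5), (10,G3,4.5), (11,G1,6.5), (11,G2,6.5), (13,G2,8.5), (13,G4,8.5), (15,G2,10), (17,G4,11), (19,G3,12), (24,G2,14), (24,G3,14), (24,G4,14), (25,G2,16), (30,G4,17)
Step 2: Sum ranks within each group.
R_1 = 12 (n_1 = 3)
R_2 = 55 (n_2 = 5)
R_3 = 35.5 (n_3 = 5)
R_4 = 50.5 (n_4 = 4)
Step 3: H = 12/(N(N+1)) * sum(R_i^2/n_i) - 3(N+1)
     = 12/(17*18) * (12^2/3 + 55^2/5 + 35.5^2/5 + 50.5^2/4) - 3*18
     = 0.039216 * 1542.61 - 54
     = 6.494608.
Step 4: Ties present; correction factor C = 1 - 42/(17^3 - 17) = 0.991422. Corrected H = 6.494608 / 0.991422 = 6.550803.
Step 5: Under H0, H ~ chi^2(3); p-value = 0.087680.
Step 6: alpha = 0.1. reject H0.

H = 6.5508, df = 3, p = 0.087680, reject H0.


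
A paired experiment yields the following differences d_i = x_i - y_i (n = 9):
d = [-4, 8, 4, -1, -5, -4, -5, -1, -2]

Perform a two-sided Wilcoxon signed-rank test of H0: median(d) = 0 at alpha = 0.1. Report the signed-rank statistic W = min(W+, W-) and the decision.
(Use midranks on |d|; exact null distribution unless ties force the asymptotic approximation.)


Step 1: Drop any zero differences (none here) and take |d_i|.
|d| = [4, 8, 4, 1, 5, 4, 5, 1, 2]
Step 2: Midrank |d_i| (ties get averaged ranks).
ranks: |4|->5, |8|->9, |4|->5, |1|->1.5, |5|->7.5, |4|->5, |5|->7.5, |1|->1.5, |2|->3
Step 3: Attach original signs; sum ranks with positive sign and with negative sign.
W+ = 9 + 5 = 14
W- = 5 + 1.5 + 7.5 + 5 + 7.5 + 1.5 + 3 = 31
(Check: W+ + W- = 45 should equal n(n+1)/2 = 45.)
Step 4: Test statistic W = min(W+, W-) = 14.
Step 5: Ties in |d|, so use the tie-corrected normal approximation.
        E[W] = n(n+1)/4 = 9*10/4 = 22.5.
        Tie groups: |d|=1 (t=2), |d|=4 (t=3), |d|=5 (t=2); sum(t^3 - t) = 36.
        Var[W] = n(n+1)(2n+1)/24 - sum(t^3-t)/48 = 1710/24 - 36/48 = 70.5.
        z = (W - E[W]) / sqrt(Var[W]) = (14 - 22.5) / 8.3964 = -1.0123.
        Two-sided p = 2*Phi(z) = 0.311378.
Step 6: alpha = 0.1. fail to reject H0.

W+ = 14, W- = 31, W = min = 14, p = 0.311378, fail to reject H0.


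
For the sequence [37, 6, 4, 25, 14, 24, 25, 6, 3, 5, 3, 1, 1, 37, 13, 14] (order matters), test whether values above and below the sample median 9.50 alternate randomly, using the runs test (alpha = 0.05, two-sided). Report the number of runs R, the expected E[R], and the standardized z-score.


Step 1: Compute median = 9.50; label A = above, B = below.
Labels in order: ABBAAAABBBBBBAAA  (n_A = 8, n_B = 8)
Step 2: Count runs R = 5.
Step 3: Under H0 (random ordering), E[R] = 2*n_A*n_B/(n_A+n_B) + 1 = 2*8*8/16 + 1 = 9.0000.
        Var[R] = 2*n_A*n_B*(2*n_A*n_B - n_A - n_B) / ((n_A+n_B)^2 * (n_A+n_B-1)) = 14336/3840 = 3.7333.
        SD[R] = 1.9322.
Step 4: Continuity-corrected z = (R + 0.5 - E[R]) / SD[R] = (5 + 0.5 - 9.0000) / 1.9322 = -1.8114.
Step 5: Two-sided p-value via normal approximation = 2*(1 - Phi(|z|)) = 0.070076.
Step 6: alpha = 0.05. fail to reject H0.

R = 5, z = -1.8114, p = 0.070076, fail to reject H0.


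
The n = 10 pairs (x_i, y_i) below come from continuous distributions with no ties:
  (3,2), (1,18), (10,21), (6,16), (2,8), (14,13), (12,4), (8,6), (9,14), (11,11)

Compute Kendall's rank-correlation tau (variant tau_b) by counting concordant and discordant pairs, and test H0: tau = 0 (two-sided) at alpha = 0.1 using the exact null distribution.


Step 1: Enumerate the 45 unordered pairs (i,j) with i<j and classify each by sign(x_j-x_i) * sign(y_j-y_i).
  (1,2):dx=-2,dy=+16->D; (1,3):dx=+7,dy=+19->C; (1,4):dx=+3,dy=+14->C; (1,5):dx=-1,dy=+6->D
  (1,6):dx=+11,dy=+11->C; (1,7):dx=+9,dy=+2->C; (1,8):dx=+5,dy=+4->C; (1,9):dx=+6,dy=+12->C
  (1,10):dx=+8,dy=+9->C; (2,3):dx=+9,dy=+3->C; (2,4):dx=+5,dy=-2->D; (2,5):dx=+1,dy=-10->D
  (2,6):dx=+13,dy=-5->D; (2,7):dx=+11,dy=-14->D; (2,8):dx=+7,dy=-12->D; (2,9):dx=+8,dy=-4->D
  (2,10):dx=+10,dy=-7->D; (3,4):dx=-4,dy=-5->C; (3,5):dx=-8,dy=-13->C; (3,6):dx=+4,dy=-8->D
  (3,7):dx=+2,dy=-17->D; (3,8):dx=-2,dy=-15->C; (3,9):dx=-1,dy=-7->C; (3,10):dx=+1,dy=-10->D
  (4,5):dx=-4,dy=-8->C; (4,6):dx=+8,dy=-3->D; (4,7):dx=+6,dy=-12->D; (4,8):dx=+2,dy=-10->D
  (4,9):dx=+3,dy=-2->D; (4,10):dx=+5,dy=-5->D; (5,6):dx=+12,dy=+5->C; (5,7):dx=+10,dy=-4->D
  (5,8):dx=+6,dy=-2->D; (5,9):dx=+7,dy=+6->C; (5,10):dx=+9,dy=+3->C; (6,7):dx=-2,dy=-9->C
  (6,8):dx=-6,dy=-7->C; (6,9):dx=-5,dy=+1->D; (6,10):dx=-3,dy=-2->C; (7,8):dx=-4,dy=+2->D
  (7,9):dx=-3,dy=+10->D; (7,10):dx=-1,dy=+7->D; (8,9):dx=+1,dy=+8->C; (8,10):dx=+3,dy=+5->C
  (9,10):dx=+2,dy=-3->D
Step 2: C = 21, D = 24, total pairs = 45.
Step 3: tau = (C - D)/(n(n-1)/2) = (21 - 24)/45 = -0.066667.
Step 4: Exact two-sided p-value (enumerate n! = 3628800 permutations of y under H0): p = 0.861801.
Step 5: alpha = 0.1. fail to reject H0.

tau_b = -0.0667 (C=21, D=24), p = 0.861801, fail to reject H0.


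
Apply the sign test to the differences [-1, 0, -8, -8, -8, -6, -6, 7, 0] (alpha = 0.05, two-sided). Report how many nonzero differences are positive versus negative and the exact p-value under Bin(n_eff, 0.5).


Step 1: Discard zero differences. Original n = 9; n_eff = number of nonzero differences = 7.
Nonzero differences (with sign): -1, -8, -8, -8, -6, -6, +7
Step 2: Count signs: positive = 1, negative = 6.
Step 3: Under H0: P(positive) = 0.5, so the number of positives S ~ Bin(7, 0.5).
Step 4: Two-sided exact p-value = sum of Bin(7,0.5) probabilities at or below the observed probability = 0.125000.
Step 5: alpha = 0.05. fail to reject H0.

n_eff = 7, pos = 1, neg = 6, p = 0.125000, fail to reject H0.


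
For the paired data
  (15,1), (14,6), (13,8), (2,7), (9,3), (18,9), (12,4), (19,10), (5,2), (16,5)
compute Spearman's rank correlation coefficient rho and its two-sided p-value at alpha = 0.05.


Step 1: Rank x and y separately (midranks; no ties here).
rank(x): 15->7, 14->6, 13->5, 2->1, 9->3, 18->9, 12->4, 19->10, 5->2, 16->8
rank(y): 1->1, 6->6, 8->8, 7->7, 3->3, 9->9, 4->4, 10->10, 2->2, 5->5
Step 2: d_i = R_x(i) - R_y(i); compute d_i^2.
  (7-1)^2=36, (6-6)^2=0, (5-8)^2=9, (1-7)^2=36, (3-3)^2=0, (9-9)^2=0, (4-4)^2=0, (10-10)^2=0, (2-2)^2=0, (8-5)^2=9
sum(d^2) = 90.
Step 3: rho = 1 - 6*90 / (10*(10^2 - 1)) = 1 - 540/990 = 0.454545.
Step 4: Under H0, t = rho * sqrt((n-2)/(1-rho^2)) = 1.4434 ~ t(8).
Step 5: Two-sided p-value from the t-distribution with 8 df = 0.186905.
Step 6: alpha = 0.05. fail to reject H0.

rho = 0.4545, p = 0.186905, fail to reject H0 at alpha = 0.05.


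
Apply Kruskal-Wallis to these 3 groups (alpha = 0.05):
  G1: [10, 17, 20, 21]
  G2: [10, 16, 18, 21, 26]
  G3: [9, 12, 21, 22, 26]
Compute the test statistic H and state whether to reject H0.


Step 1: Combine all N = 14 observations and assign midranks.
sorted (value, group, rank): (9,G3,1), (10,G1,2.5), (10,G2,2.5), (12,G3,4), (16,G2,5), (17,G1,6), (18,G2,7), (20,G1,8), (21,G1,10), (21,G2,10), (21,G3,10), (22,G3,12), (26,G2,13.5), (26,G3,13.5)
Step 2: Sum ranks within each group.
R_1 = 26.5 (n_1 = 4)
R_2 = 38 (n_2 = 5)
R_3 = 40.5 (n_3 = 5)
Step 3: H = 12/(N(N+1)) * sum(R_i^2/n_i) - 3(N+1)
     = 12/(14*15) * (26.5^2/4 + 38^2/5 + 40.5^2/5) - 3*15
     = 0.057143 * 792.413 - 45
     = 0.280714.
Step 4: Ties present; correction factor C = 1 - 36/(14^3 - 14) = 0.986813. Corrected H = 0.280714 / 0.986813 = 0.284465.
Step 5: Under H0, H ~ chi^2(2); p-value = 0.867419.
Step 6: alpha = 0.05. fail to reject H0.

H = 0.2845, df = 2, p = 0.867419, fail to reject H0.


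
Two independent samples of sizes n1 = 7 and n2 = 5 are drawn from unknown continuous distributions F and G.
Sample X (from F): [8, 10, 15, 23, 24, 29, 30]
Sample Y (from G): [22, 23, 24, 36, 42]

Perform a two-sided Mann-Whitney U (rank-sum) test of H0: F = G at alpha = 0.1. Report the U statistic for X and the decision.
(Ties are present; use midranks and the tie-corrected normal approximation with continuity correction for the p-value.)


Step 1: Combine and sort all 12 observations; assign midranks.
sorted (value, group): (8,X), (10,X), (15,X), (22,Y), (23,X), (23,Y), (24,X), (24,Y), (29,X), (30,X), (36,Y), (42,Y)
ranks: 8->1, 10->2, 15->3, 22->4, 23->5.5, 23->5.5, 24->7.5, 24->7.5, 29->9, 30->10, 36->11, 42->12
Step 2: Rank sum for X: R1 = 1 + 2 + 3 + 5.5 + 7.5 + 9 + 10 = 38.
Step 3: U_X = R1 - n1(n1+1)/2 = 38 - 7*8/2 = 38 - 28 = 10.
       U_Y = n1*n2 - U_X = 35 - 10 = 25.
Step 4: Ties are present, so use the tie-corrected normal approximation (with continuity correction) for the p-value.
Step 5: p-value = 0.253956; compare to alpha = 0.1. fail to reject H0.

U_X = 10, p = 0.253956, fail to reject H0 at alpha = 0.1.


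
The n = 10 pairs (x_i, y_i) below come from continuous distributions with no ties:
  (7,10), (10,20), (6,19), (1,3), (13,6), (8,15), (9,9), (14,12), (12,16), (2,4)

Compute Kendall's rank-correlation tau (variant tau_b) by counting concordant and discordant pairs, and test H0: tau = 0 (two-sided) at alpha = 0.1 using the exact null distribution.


Step 1: Enumerate the 45 unordered pairs (i,j) with i<j and classify each by sign(x_j-x_i) * sign(y_j-y_i).
  (1,2):dx=+3,dy=+10->C; (1,3):dx=-1,dy=+9->D; (1,4):dx=-6,dy=-7->C; (1,5):dx=+6,dy=-4->D
  (1,6):dx=+1,dy=+5->C; (1,7):dx=+2,dy=-1->D; (1,8):dx=+7,dy=+2->C; (1,9):dx=+5,dy=+6->C
  (1,10):dx=-5,dy=-6->C; (2,3):dx=-4,dy=-1->C; (2,4):dx=-9,dy=-17->C; (2,5):dx=+3,dy=-14->D
  (2,6):dx=-2,dy=-5->C; (2,7):dx=-1,dy=-11->C; (2,8):dx=+4,dy=-8->D; (2,9):dx=+2,dy=-4->D
  (2,10):dx=-8,dy=-16->C; (3,4):dx=-5,dy=-16->C; (3,5):dx=+7,dy=-13->D; (3,6):dx=+2,dy=-4->D
  (3,7):dx=+3,dy=-10->D; (3,8):dx=+8,dy=-7->D; (3,9):dx=+6,dy=-3->D; (3,10):dx=-4,dy=-15->C
  (4,5):dx=+12,dy=+3->C; (4,6):dx=+7,dy=+12->C; (4,7):dx=+8,dy=+6->C; (4,8):dx=+13,dy=+9->C
  (4,9):dx=+11,dy=+13->C; (4,10):dx=+1,dy=+1->C; (5,6):dx=-5,dy=+9->D; (5,7):dx=-4,dy=+3->D
  (5,8):dx=+1,dy=+6->C; (5,9):dx=-1,dy=+10->D; (5,10):dx=-11,dy=-2->C; (6,7):dx=+1,dy=-6->D
  (6,8):dx=+6,dy=-3->D; (6,9):dx=+4,dy=+1->C; (6,10):dx=-6,dy=-11->C; (7,8):dx=+5,dy=+3->C
  (7,9):dx=+3,dy=+7->C; (7,10):dx=-7,dy=-5->C; (8,9):dx=-2,dy=+4->D; (8,10):dx=-12,dy=-8->C
  (9,10):dx=-10,dy=-12->C
Step 2: C = 28, D = 17, total pairs = 45.
Step 3: tau = (C - D)/(n(n-1)/2) = (28 - 17)/45 = 0.244444.
Step 4: Exact two-sided p-value (enumerate n! = 3628800 permutations of y under H0): p = 0.380720.
Step 5: alpha = 0.1. fail to reject H0.

tau_b = 0.2444 (C=28, D=17), p = 0.380720, fail to reject H0.


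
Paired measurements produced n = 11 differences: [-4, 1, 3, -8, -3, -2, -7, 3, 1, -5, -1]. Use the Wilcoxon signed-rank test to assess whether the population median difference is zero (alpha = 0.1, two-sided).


Step 1: Drop any zero differences (none here) and take |d_i|.
|d| = [4, 1, 3, 8, 3, 2, 7, 3, 1, 5, 1]
Step 2: Midrank |d_i| (ties get averaged ranks).
ranks: |4|->8, |1|->2, |3|->6, |8|->11, |3|->6, |2|->4, |7|->10, |3|->6, |1|->2, |5|->9, |1|->2
Step 3: Attach original signs; sum ranks with positive sign and with negative sign.
W+ = 2 + 6 + 6 + 2 = 16
W- = 8 + 11 + 6 + 4 + 10 + 9 + 2 = 50
(Check: W+ + W- = 66 should equal n(n+1)/2 = 66.)
Step 4: Test statistic W = min(W+, W-) = 16.
Step 5: Ties in |d|, so use the tie-corrected normal approximation.
        E[W] = n(n+1)/4 = 11*12/4 = 33.
        Tie groups: |d|=1 (t=3), |d|=3 (t=3); sum(t^3 - t) = 48.
        Var[W] = n(n+1)(2n+1)/24 - sum(t^3-t)/48 = 3036/24 - 48/48 = 125.5.
        z = (W - E[W]) / sqrt(Var[W]) = (16 - 33) / 11.2027 = -1.5175.
        Two-sided p = 2*Phi(z) = 0.129142.
Step 6: alpha = 0.1. fail to reject H0.

W+ = 16, W- = 50, W = min = 16, p = 0.129142, fail to reject H0.


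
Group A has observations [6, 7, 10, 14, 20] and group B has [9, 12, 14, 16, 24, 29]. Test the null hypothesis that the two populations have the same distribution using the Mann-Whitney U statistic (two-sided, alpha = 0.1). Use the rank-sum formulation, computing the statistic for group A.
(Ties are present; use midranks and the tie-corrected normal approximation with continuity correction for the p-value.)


Step 1: Combine and sort all 11 observations; assign midranks.
sorted (value, group): (6,X), (7,X), (9,Y), (10,X), (12,Y), (14,X), (14,Y), (16,Y), (20,X), (24,Y), (29,Y)
ranks: 6->1, 7->2, 9->3, 10->4, 12->5, 14->6.5, 14->6.5, 16->8, 20->9, 24->10, 29->11
Step 2: Rank sum for X: R1 = 1 + 2 + 4 + 6.5 + 9 = 22.5.
Step 3: U_X = R1 - n1(n1+1)/2 = 22.5 - 5*6/2 = 22.5 - 15 = 7.5.
       U_Y = n1*n2 - U_X = 30 - 7.5 = 22.5.
Step 4: Ties are present, so use the tie-corrected normal approximation (with continuity correction) for the p-value.
Step 5: p-value = 0.200217; compare to alpha = 0.1. fail to reject H0.

U_X = 7.5, p = 0.200217, fail to reject H0 at alpha = 0.1.


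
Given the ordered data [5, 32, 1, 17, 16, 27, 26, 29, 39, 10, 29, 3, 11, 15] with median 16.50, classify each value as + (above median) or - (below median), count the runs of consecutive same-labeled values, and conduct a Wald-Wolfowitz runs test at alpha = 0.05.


Step 1: Compute median = 16.50; label A = above, B = below.
Labels in order: BABABAAAABABBB  (n_A = 7, n_B = 7)
Step 2: Count runs R = 9.
Step 3: Under H0 (random ordering), E[R] = 2*n_A*n_B/(n_A+n_B) + 1 = 2*7*7/14 + 1 = 8.0000.
        Var[R] = 2*n_A*n_B*(2*n_A*n_B - n_A - n_B) / ((n_A+n_B)^2 * (n_A+n_B-1)) = 8232/2548 = 3.2308.
        SD[R] = 1.7974.
Step 4: Continuity-corrected z = (R - 0.5 - E[R]) / SD[R] = (9 - 0.5 - 8.0000) / 1.7974 = 0.2782.
Step 5: Two-sided p-value via normal approximation = 2*(1 - Phi(|z|)) = 0.780879.
Step 6: alpha = 0.05. fail to reject H0.

R = 9, z = 0.2782, p = 0.780879, fail to reject H0.


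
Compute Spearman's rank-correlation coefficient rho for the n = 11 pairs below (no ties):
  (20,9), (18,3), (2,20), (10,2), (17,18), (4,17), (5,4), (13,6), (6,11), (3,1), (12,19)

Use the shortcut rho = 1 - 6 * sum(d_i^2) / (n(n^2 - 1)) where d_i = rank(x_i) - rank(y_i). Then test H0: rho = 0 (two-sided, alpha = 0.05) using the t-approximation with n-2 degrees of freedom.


Step 1: Rank x and y separately (midranks; no ties here).
rank(x): 20->11, 18->10, 2->1, 10->6, 17->9, 4->3, 5->4, 13->8, 6->5, 3->2, 12->7
rank(y): 9->6, 3->3, 20->11, 2->2, 18->9, 17->8, 4->4, 6->5, 11->7, 1->1, 19->10
Step 2: d_i = R_x(i) - R_y(i); compute d_i^2.
  (11-6)^2=25, (10-3)^2=49, (1-11)^2=100, (6-2)^2=16, (9-9)^2=0, (3-8)^2=25, (4-4)^2=0, (8-5)^2=9, (5-7)^2=4, (2-1)^2=1, (7-10)^2=9
sum(d^2) = 238.
Step 3: rho = 1 - 6*238 / (11*(11^2 - 1)) = 1 - 1428/1320 = -0.081818.
Step 4: Under H0, t = rho * sqrt((n-2)/(1-rho^2)) = -0.2463 ~ t(9).
Step 5: Two-sided p-value from the t-distribution with 9 df = 0.810990.
Step 6: alpha = 0.05. fail to reject H0.

rho = -0.0818, p = 0.810990, fail to reject H0 at alpha = 0.05.


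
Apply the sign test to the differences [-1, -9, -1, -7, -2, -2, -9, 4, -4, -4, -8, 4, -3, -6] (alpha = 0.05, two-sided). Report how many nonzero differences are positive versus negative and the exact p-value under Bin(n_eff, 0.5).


Step 1: Discard zero differences. Original n = 14; n_eff = number of nonzero differences = 14.
Nonzero differences (with sign): -1, -9, -1, -7, -2, -2, -9, +4, -4, -4, -8, +4, -3, -6
Step 2: Count signs: positive = 2, negative = 12.
Step 3: Under H0: P(positive) = 0.5, so the number of positives S ~ Bin(14, 0.5).
Step 4: Two-sided exact p-value = sum of Bin(14,0.5) probabilities at or below the observed probability = 0.012939.
Step 5: alpha = 0.05. reject H0.

n_eff = 14, pos = 2, neg = 12, p = 0.012939, reject H0.


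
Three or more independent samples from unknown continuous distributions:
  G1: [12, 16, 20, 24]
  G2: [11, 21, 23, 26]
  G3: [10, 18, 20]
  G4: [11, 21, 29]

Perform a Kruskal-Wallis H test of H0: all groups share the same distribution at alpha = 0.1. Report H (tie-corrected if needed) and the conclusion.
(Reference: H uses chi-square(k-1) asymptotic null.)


Step 1: Combine all N = 14 observations and assign midranks.
sorted (value, group, rank): (10,G3,1), (11,G2,2.5), (11,G4,2.5), (12,G1,4), (16,G1,5), (18,G3,6), (20,G1,7.5), (20,G3,7.5), (21,G2,9.5), (21,G4,9.5), (23,G2,11), (24,G1,12), (26,G2,13), (29,G4,14)
Step 2: Sum ranks within each group.
R_1 = 28.5 (n_1 = 4)
R_2 = 36 (n_2 = 4)
R_3 = 14.5 (n_3 = 3)
R_4 = 26 (n_4 = 3)
Step 3: H = 12/(N(N+1)) * sum(R_i^2/n_i) - 3(N+1)
     = 12/(14*15) * (28.5^2/4 + 36^2/4 + 14.5^2/3 + 26^2/3) - 3*15
     = 0.057143 * 822.479 - 45
     = 1.998810.
Step 4: Ties present; correction factor C = 1 - 18/(14^3 - 14) = 0.993407. Corrected H = 1.998810 / 0.993407 = 2.012076.
Step 5: Under H0, H ~ chi^2(3); p-value = 0.569904.
Step 6: alpha = 0.1. fail to reject H0.

H = 2.0121, df = 3, p = 0.569904, fail to reject H0.


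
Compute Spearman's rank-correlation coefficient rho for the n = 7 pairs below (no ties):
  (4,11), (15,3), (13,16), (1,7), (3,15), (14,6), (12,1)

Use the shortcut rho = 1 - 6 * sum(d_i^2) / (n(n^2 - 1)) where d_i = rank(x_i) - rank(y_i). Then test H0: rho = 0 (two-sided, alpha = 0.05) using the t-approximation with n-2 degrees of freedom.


Step 1: Rank x and y separately (midranks; no ties here).
rank(x): 4->3, 15->7, 13->5, 1->1, 3->2, 14->6, 12->4
rank(y): 11->5, 3->2, 16->7, 7->4, 15->6, 6->3, 1->1
Step 2: d_i = R_x(i) - R_y(i); compute d_i^2.
  (3-5)^2=4, (7-2)^2=25, (5-7)^2=4, (1-4)^2=9, (2-6)^2=16, (6-3)^2=9, (4-1)^2=9
sum(d^2) = 76.
Step 3: rho = 1 - 6*76 / (7*(7^2 - 1)) = 1 - 456/336 = -0.357143.
Step 4: Under H0, t = rho * sqrt((n-2)/(1-rho^2)) = -0.8550 ~ t(5).
Step 5: Two-sided p-value from the t-distribution with 5 df = 0.431611.
Step 6: alpha = 0.05. fail to reject H0.

rho = -0.3571, p = 0.431611, fail to reject H0 at alpha = 0.05.


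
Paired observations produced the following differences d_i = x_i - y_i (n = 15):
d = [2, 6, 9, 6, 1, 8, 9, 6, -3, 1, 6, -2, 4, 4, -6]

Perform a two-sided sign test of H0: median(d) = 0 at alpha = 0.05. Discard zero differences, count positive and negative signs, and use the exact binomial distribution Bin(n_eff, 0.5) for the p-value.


Step 1: Discard zero differences. Original n = 15; n_eff = number of nonzero differences = 15.
Nonzero differences (with sign): +2, +6, +9, +6, +1, +8, +9, +6, -3, +1, +6, -2, +4, +4, -6
Step 2: Count signs: positive = 12, negative = 3.
Step 3: Under H0: P(positive) = 0.5, so the number of positives S ~ Bin(15, 0.5).
Step 4: Two-sided exact p-value = sum of Bin(15,0.5) probabilities at or below the observed probability = 0.035156.
Step 5: alpha = 0.05. reject H0.

n_eff = 15, pos = 12, neg = 3, p = 0.035156, reject H0.


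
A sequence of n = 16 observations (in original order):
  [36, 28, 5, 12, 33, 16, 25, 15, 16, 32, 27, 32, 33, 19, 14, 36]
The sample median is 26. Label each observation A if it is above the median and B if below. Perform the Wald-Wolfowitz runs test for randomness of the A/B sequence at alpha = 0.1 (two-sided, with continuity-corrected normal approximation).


Step 1: Compute median = 26; label A = above, B = below.
Labels in order: AABBABBBBAAAABBA  (n_A = 8, n_B = 8)
Step 2: Count runs R = 7.
Step 3: Under H0 (random ordering), E[R] = 2*n_A*n_B/(n_A+n_B) + 1 = 2*8*8/16 + 1 = 9.0000.
        Var[R] = 2*n_A*n_B*(2*n_A*n_B - n_A - n_B) / ((n_A+n_B)^2 * (n_A+n_B-1)) = 14336/3840 = 3.7333.
        SD[R] = 1.9322.
Step 4: Continuity-corrected z = (R + 0.5 - E[R]) / SD[R] = (7 + 0.5 - 9.0000) / 1.9322 = -0.7763.
Step 5: Two-sided p-value via normal approximation = 2*(1 - Phi(|z|)) = 0.437558.
Step 6: alpha = 0.1. fail to reject H0.

R = 7, z = -0.7763, p = 0.437558, fail to reject H0.


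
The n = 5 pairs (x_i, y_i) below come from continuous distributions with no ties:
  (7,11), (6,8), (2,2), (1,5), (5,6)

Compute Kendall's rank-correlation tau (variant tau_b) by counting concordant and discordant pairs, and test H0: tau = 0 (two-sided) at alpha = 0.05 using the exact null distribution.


Step 1: Enumerate the 10 unordered pairs (i,j) with i<j and classify each by sign(x_j-x_i) * sign(y_j-y_i).
  (1,2):dx=-1,dy=-3->C; (1,3):dx=-5,dy=-9->C; (1,4):dx=-6,dy=-6->C; (1,5):dx=-2,dy=-5->C
  (2,3):dx=-4,dy=-6->C; (2,4):dx=-5,dy=-3->C; (2,5):dx=-1,dy=-2->C; (3,4):dx=-1,dy=+3->D
  (3,5):dx=+3,dy=+4->C; (4,5):dx=+4,dy=+1->C
Step 2: C = 9, D = 1, total pairs = 10.
Step 3: tau = (C - D)/(n(n-1)/2) = (9 - 1)/10 = 0.800000.
Step 4: Exact two-sided p-value (enumerate n! = 120 permutations of y under H0): p = 0.083333.
Step 5: alpha = 0.05. fail to reject H0.

tau_b = 0.8000 (C=9, D=1), p = 0.083333, fail to reject H0.


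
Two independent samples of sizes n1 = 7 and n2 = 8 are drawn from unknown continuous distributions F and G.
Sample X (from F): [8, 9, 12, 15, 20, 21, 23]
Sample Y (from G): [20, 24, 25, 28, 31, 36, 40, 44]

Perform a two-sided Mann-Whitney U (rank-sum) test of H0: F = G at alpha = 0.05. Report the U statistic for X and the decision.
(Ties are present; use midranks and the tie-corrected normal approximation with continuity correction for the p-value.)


Step 1: Combine and sort all 15 observations; assign midranks.
sorted (value, group): (8,X), (9,X), (12,X), (15,X), (20,X), (20,Y), (21,X), (23,X), (24,Y), (25,Y), (28,Y), (31,Y), (36,Y), (40,Y), (44,Y)
ranks: 8->1, 9->2, 12->3, 15->4, 20->5.5, 20->5.5, 21->7, 23->8, 24->9, 25->10, 28->11, 31->12, 36->13, 40->14, 44->15
Step 2: Rank sum for X: R1 = 1 + 2 + 3 + 4 + 5.5 + 7 + 8 = 30.5.
Step 3: U_X = R1 - n1(n1+1)/2 = 30.5 - 7*8/2 = 30.5 - 28 = 2.5.
       U_Y = n1*n2 - U_X = 56 - 2.5 = 53.5.
Step 4: Ties are present, so use the tie-corrected normal approximation (with continuity correction) for the p-value.
Step 5: p-value = 0.003782; compare to alpha = 0.05. reject H0.

U_X = 2.5, p = 0.003782, reject H0 at alpha = 0.05.


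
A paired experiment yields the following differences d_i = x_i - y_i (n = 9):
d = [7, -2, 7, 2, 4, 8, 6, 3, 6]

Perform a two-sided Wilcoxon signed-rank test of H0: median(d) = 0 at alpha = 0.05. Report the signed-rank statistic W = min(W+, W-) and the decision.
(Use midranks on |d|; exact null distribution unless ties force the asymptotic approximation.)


Step 1: Drop any zero differences (none here) and take |d_i|.
|d| = [7, 2, 7, 2, 4, 8, 6, 3, 6]
Step 2: Midrank |d_i| (ties get averaged ranks).
ranks: |7|->7.5, |2|->1.5, |7|->7.5, |2|->1.5, |4|->4, |8|->9, |6|->5.5, |3|->3, |6|->5.5
Step 3: Attach original signs; sum ranks with positive sign and with negative sign.
W+ = 7.5 + 7.5 + 1.5 + 4 + 9 + 5.5 + 3 + 5.5 = 43.5
W- = 1.5 = 1.5
(Check: W+ + W- = 45 should equal n(n+1)/2 = 45.)
Step 4: Test statistic W = min(W+, W-) = 1.5.
Step 5: Ties in |d|, so use the tie-corrected normal approximation.
        E[W] = n(n+1)/4 = 9*10/4 = 22.5.
        Tie groups: |d|=2 (t=2), |d|=6 (t=2), |d|=7 (t=2); sum(t^3 - t) = 18.
        Var[W] = n(n+1)(2n+1)/24 - sum(t^3-t)/48 = 1710/24 - 18/48 = 70.875.
        z = (W - E[W]) / sqrt(Var[W]) = (1.5 - 22.5) / 8.4187 = -2.4944.
        Two-sided p = 2*Phi(z) = 0.012616.
Step 6: alpha = 0.05. reject H0.

W+ = 43.5, W- = 1.5, W = min = 1.5, p = 0.012616, reject H0.


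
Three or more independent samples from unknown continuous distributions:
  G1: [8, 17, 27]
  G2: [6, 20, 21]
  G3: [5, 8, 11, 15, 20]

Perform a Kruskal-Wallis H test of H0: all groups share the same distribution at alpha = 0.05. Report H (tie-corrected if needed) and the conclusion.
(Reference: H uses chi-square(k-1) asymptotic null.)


Step 1: Combine all N = 11 observations and assign midranks.
sorted (value, group, rank): (5,G3,1), (6,G2,2), (8,G1,3.5), (8,G3,3.5), (11,G3,5), (15,G3,6), (17,G1,7), (20,G2,8.5), (20,G3,8.5), (21,G2,10), (27,G1,11)
Step 2: Sum ranks within each group.
R_1 = 21.5 (n_1 = 3)
R_2 = 20.5 (n_2 = 3)
R_3 = 24 (n_3 = 5)
Step 3: H = 12/(N(N+1)) * sum(R_i^2/n_i) - 3(N+1)
     = 12/(11*12) * (21.5^2/3 + 20.5^2/3 + 24^2/5) - 3*12
     = 0.090909 * 409.367 - 36
     = 1.215152.
Step 4: Ties present; correction factor C = 1 - 12/(11^3 - 11) = 0.990909. Corrected H = 1.215152 / 0.990909 = 1.226300.
Step 5: Under H0, H ~ chi^2(2); p-value = 0.541642.
Step 6: alpha = 0.05. fail to reject H0.

H = 1.2263, df = 2, p = 0.541642, fail to reject H0.


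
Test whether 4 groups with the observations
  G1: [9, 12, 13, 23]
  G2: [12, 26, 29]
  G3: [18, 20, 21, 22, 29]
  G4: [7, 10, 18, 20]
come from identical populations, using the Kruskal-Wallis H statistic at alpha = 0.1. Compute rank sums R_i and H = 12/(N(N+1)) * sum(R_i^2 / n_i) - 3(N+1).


Step 1: Combine all N = 16 observations and assign midranks.
sorted (value, group, rank): (7,G4,1), (9,G1,2), (10,G4,3), (12,G1,4.5), (12,G2,4.5), (13,G1,6), (18,G3,7.5), (18,G4,7.5), (20,G3,9.5), (20,G4,9.5), (21,G3,11), (22,G3,12), (23,G1,13), (26,G2,14), (29,G2,15.5), (29,G3,15.5)
Step 2: Sum ranks within each group.
R_1 = 25.5 (n_1 = 4)
R_2 = 34 (n_2 = 3)
R_3 = 55.5 (n_3 = 5)
R_4 = 21 (n_4 = 4)
Step 3: H = 12/(N(N+1)) * sum(R_i^2/n_i) - 3(N+1)
     = 12/(16*17) * (25.5^2/4 + 34^2/3 + 55.5^2/5 + 21^2/4) - 3*17
     = 0.044118 * 1274.2 - 51
     = 5.214522.
Step 4: Ties present; correction factor C = 1 - 24/(16^3 - 16) = 0.994118. Corrected H = 5.214522 / 0.994118 = 5.245377.
Step 5: Under H0, H ~ chi^2(3); p-value = 0.154686.
Step 6: alpha = 0.1. fail to reject H0.

H = 5.2454, df = 3, p = 0.154686, fail to reject H0.


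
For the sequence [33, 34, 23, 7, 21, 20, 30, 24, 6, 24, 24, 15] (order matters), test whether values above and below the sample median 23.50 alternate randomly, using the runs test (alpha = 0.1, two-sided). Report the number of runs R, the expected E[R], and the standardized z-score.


Step 1: Compute median = 23.50; label A = above, B = below.
Labels in order: AABBBBAABAAB  (n_A = 6, n_B = 6)
Step 2: Count runs R = 6.
Step 3: Under H0 (random ordering), E[R] = 2*n_A*n_B/(n_A+n_B) + 1 = 2*6*6/12 + 1 = 7.0000.
        Var[R] = 2*n_A*n_B*(2*n_A*n_B - n_A - n_B) / ((n_A+n_B)^2 * (n_A+n_B-1)) = 4320/1584 = 2.7273.
        SD[R] = 1.6514.
Step 4: Continuity-corrected z = (R + 0.5 - E[R]) / SD[R] = (6 + 0.5 - 7.0000) / 1.6514 = -0.3028.
Step 5: Two-sided p-value via normal approximation = 2*(1 - Phi(|z|)) = 0.762069.
Step 6: alpha = 0.1. fail to reject H0.

R = 6, z = -0.3028, p = 0.762069, fail to reject H0.


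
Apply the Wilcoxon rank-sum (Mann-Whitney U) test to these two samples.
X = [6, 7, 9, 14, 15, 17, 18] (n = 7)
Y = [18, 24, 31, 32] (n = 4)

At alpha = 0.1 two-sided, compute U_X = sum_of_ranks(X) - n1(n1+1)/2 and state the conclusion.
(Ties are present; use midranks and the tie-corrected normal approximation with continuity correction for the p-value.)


Step 1: Combine and sort all 11 observations; assign midranks.
sorted (value, group): (6,X), (7,X), (9,X), (14,X), (15,X), (17,X), (18,X), (18,Y), (24,Y), (31,Y), (32,Y)
ranks: 6->1, 7->2, 9->3, 14->4, 15->5, 17->6, 18->7.5, 18->7.5, 24->9, 31->10, 32->11
Step 2: Rank sum for X: R1 = 1 + 2 + 3 + 4 + 5 + 6 + 7.5 = 28.5.
Step 3: U_X = R1 - n1(n1+1)/2 = 28.5 - 7*8/2 = 28.5 - 28 = 0.5.
       U_Y = n1*n2 - U_X = 28 - 0.5 = 27.5.
Step 4: Ties are present, so use the tie-corrected normal approximation (with continuity correction) for the p-value.
Step 5: p-value = 0.013802; compare to alpha = 0.1. reject H0.

U_X = 0.5, p = 0.013802, reject H0 at alpha = 0.1.


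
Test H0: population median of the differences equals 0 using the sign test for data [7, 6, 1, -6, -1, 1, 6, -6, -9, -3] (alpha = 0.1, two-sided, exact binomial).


Step 1: Discard zero differences. Original n = 10; n_eff = number of nonzero differences = 10.
Nonzero differences (with sign): +7, +6, +1, -6, -1, +1, +6, -6, -9, -3
Step 2: Count signs: positive = 5, negative = 5.
Step 3: Under H0: P(positive) = 0.5, so the number of positives S ~ Bin(10, 0.5).
Step 4: Two-sided exact p-value = sum of Bin(10,0.5) probabilities at or below the observed probability = 1.000000.
Step 5: alpha = 0.1. fail to reject H0.

n_eff = 10, pos = 5, neg = 5, p = 1.000000, fail to reject H0.


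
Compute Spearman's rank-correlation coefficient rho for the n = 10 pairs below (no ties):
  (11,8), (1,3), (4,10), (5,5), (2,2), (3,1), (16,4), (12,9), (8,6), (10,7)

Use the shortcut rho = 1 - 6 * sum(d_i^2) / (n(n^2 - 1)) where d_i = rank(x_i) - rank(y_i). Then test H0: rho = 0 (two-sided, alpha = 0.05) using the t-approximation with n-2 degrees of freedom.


Step 1: Rank x and y separately (midranks; no ties here).
rank(x): 11->8, 1->1, 4->4, 5->5, 2->2, 3->3, 16->10, 12->9, 8->6, 10->7
rank(y): 8->8, 3->3, 10->10, 5->5, 2->2, 1->1, 4->4, 9->9, 6->6, 7->7
Step 2: d_i = R_x(i) - R_y(i); compute d_i^2.
  (8-8)^2=0, (1-3)^2=4, (4-10)^2=36, (5-5)^2=0, (2-2)^2=0, (3-1)^2=4, (10-4)^2=36, (9-9)^2=0, (6-6)^2=0, (7-7)^2=0
sum(d^2) = 80.
Step 3: rho = 1 - 6*80 / (10*(10^2 - 1)) = 1 - 480/990 = 0.515152.
Step 4: Under H0, t = rho * sqrt((n-2)/(1-rho^2)) = 1.7000 ~ t(8).
Step 5: Two-sided p-value from the t-distribution with 8 df = 0.127553.
Step 6: alpha = 0.05. fail to reject H0.

rho = 0.5152, p = 0.127553, fail to reject H0 at alpha = 0.05.


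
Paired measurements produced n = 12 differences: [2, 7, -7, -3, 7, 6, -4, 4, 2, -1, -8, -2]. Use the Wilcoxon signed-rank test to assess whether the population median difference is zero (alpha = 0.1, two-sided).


Step 1: Drop any zero differences (none here) and take |d_i|.
|d| = [2, 7, 7, 3, 7, 6, 4, 4, 2, 1, 8, 2]
Step 2: Midrank |d_i| (ties get averaged ranks).
ranks: |2|->3, |7|->10, |7|->10, |3|->5, |7|->10, |6|->8, |4|->6.5, |4|->6.5, |2|->3, |1|->1, |8|->12, |2|->3
Step 3: Attach original signs; sum ranks with positive sign and with negative sign.
W+ = 3 + 10 + 10 + 8 + 6.5 + 3 = 40.5
W- = 10 + 5 + 6.5 + 1 + 12 + 3 = 37.5
(Check: W+ + W- = 78 should equal n(n+1)/2 = 78.)
Step 4: Test statistic W = min(W+, W-) = 37.5.
Step 5: Ties in |d|, so use the tie-corrected normal approximation.
        E[W] = n(n+1)/4 = 12*13/4 = 39.
        Tie groups: |d|=2 (t=3), |d|=4 (t=2), |d|=7 (t=3); sum(t^3 - t) = 54.
        Var[W] = n(n+1)(2n+1)/24 - sum(t^3-t)/48 = 3900/24 - 54/48 = 161.375.
        z = (W - E[W]) / sqrt(Var[W]) = (37.5 - 39) / 12.7033 = -0.1181.
        Two-sided p = 2*Phi(z) = 0.906005.
Step 6: alpha = 0.1. fail to reject H0.

W+ = 40.5, W- = 37.5, W = min = 37.5, p = 0.906005, fail to reject H0.


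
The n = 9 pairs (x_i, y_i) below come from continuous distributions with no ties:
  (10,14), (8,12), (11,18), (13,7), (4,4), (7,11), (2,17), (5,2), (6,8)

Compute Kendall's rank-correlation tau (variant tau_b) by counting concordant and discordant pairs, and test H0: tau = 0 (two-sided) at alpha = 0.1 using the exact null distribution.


Step 1: Enumerate the 36 unordered pairs (i,j) with i<j and classify each by sign(x_j-x_i) * sign(y_j-y_i).
  (1,2):dx=-2,dy=-2->C; (1,3):dx=+1,dy=+4->C; (1,4):dx=+3,dy=-7->D; (1,5):dx=-6,dy=-10->C
  (1,6):dx=-3,dy=-3->C; (1,7):dx=-8,dy=+3->D; (1,8):dx=-5,dy=-12->C; (1,9):dx=-4,dy=-6->C
  (2,3):dx=+3,dy=+6->C; (2,4):dx=+5,dy=-5->D; (2,5):dx=-4,dy=-8->C; (2,6):dx=-1,dy=-1->C
  (2,7):dx=-6,dy=+5->D; (2,8):dx=-3,dy=-10->C; (2,9):dx=-2,dy=-4->C; (3,4):dx=+2,dy=-11->D
  (3,5):dx=-7,dy=-14->C; (3,6):dx=-4,dy=-7->C; (3,7):dx=-9,dy=-1->C; (3,8):dx=-6,dy=-16->C
  (3,9):dx=-5,dy=-10->C; (4,5):dx=-9,dy=-3->C; (4,6):dx=-6,dy=+4->D; (4,7):dx=-11,dy=+10->D
  (4,8):dx=-8,dy=-5->C; (4,9):dx=-7,dy=+1->D; (5,6):dx=+3,dy=+7->C; (5,7):dx=-2,dy=+13->D
  (5,8):dx=+1,dy=-2->D; (5,9):dx=+2,dy=+4->C; (6,7):dx=-5,dy=+6->D; (6,8):dx=-2,dy=-9->C
  (6,9):dx=-1,dy=-3->C; (7,8):dx=+3,dy=-15->D; (7,9):dx=+4,dy=-9->D; (8,9):dx=+1,dy=+6->C
Step 2: C = 23, D = 13, total pairs = 36.
Step 3: tau = (C - D)/(n(n-1)/2) = (23 - 13)/36 = 0.277778.
Step 4: Exact two-sided p-value (enumerate n! = 362880 permutations of y under H0): p = 0.358488.
Step 5: alpha = 0.1. fail to reject H0.

tau_b = 0.2778 (C=23, D=13), p = 0.358488, fail to reject H0.


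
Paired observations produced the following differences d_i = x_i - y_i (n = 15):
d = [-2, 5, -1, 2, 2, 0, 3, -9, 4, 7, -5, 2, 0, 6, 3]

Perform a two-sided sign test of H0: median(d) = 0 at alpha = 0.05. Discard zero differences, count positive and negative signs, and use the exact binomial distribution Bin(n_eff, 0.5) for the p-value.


Step 1: Discard zero differences. Original n = 15; n_eff = number of nonzero differences = 13.
Nonzero differences (with sign): -2, +5, -1, +2, +2, +3, -9, +4, +7, -5, +2, +6, +3
Step 2: Count signs: positive = 9, negative = 4.
Step 3: Under H0: P(positive) = 0.5, so the number of positives S ~ Bin(13, 0.5).
Step 4: Two-sided exact p-value = sum of Bin(13,0.5) probabilities at or below the observed probability = 0.266846.
Step 5: alpha = 0.05. fail to reject H0.

n_eff = 13, pos = 9, neg = 4, p = 0.266846, fail to reject H0.


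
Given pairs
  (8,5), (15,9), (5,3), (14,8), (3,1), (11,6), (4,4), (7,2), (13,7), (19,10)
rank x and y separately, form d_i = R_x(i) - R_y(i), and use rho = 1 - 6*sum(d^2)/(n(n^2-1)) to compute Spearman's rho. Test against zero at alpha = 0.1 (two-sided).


Step 1: Rank x and y separately (midranks; no ties here).
rank(x): 8->5, 15->9, 5->3, 14->8, 3->1, 11->6, 4->2, 7->4, 13->7, 19->10
rank(y): 5->5, 9->9, 3->3, 8->8, 1->1, 6->6, 4->4, 2->2, 7->7, 10->10
Step 2: d_i = R_x(i) - R_y(i); compute d_i^2.
  (5-5)^2=0, (9-9)^2=0, (3-3)^2=0, (8-8)^2=0, (1-1)^2=0, (6-6)^2=0, (2-4)^2=4, (4-2)^2=4, (7-7)^2=0, (10-10)^2=0
sum(d^2) = 8.
Step 3: rho = 1 - 6*8 / (10*(10^2 - 1)) = 1 - 48/990 = 0.951515.
Step 4: Under H0, t = rho * sqrt((n-2)/(1-rho^2)) = 8.7493 ~ t(8).
Step 5: Two-sided p-value from the t-distribution with 8 df = 0.000023.
Step 6: alpha = 0.1. reject H0.

rho = 0.9515, p = 0.000023, reject H0 at alpha = 0.1.


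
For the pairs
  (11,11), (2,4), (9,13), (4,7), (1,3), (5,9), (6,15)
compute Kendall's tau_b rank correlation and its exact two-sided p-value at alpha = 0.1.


Step 1: Enumerate the 21 unordered pairs (i,j) with i<j and classify each by sign(x_j-x_i) * sign(y_j-y_i).
  (1,2):dx=-9,dy=-7->C; (1,3):dx=-2,dy=+2->D; (1,4):dx=-7,dy=-4->C; (1,5):dx=-10,dy=-8->C
  (1,6):dx=-6,dy=-2->C; (1,7):dx=-5,dy=+4->D; (2,3):dx=+7,dy=+9->C; (2,4):dx=+2,dy=+3->C
  (2,5):dx=-1,dy=-1->C; (2,6):dx=+3,dy=+5->C; (2,7):dx=+4,dy=+11->C; (3,4):dx=-5,dy=-6->C
  (3,5):dx=-8,dy=-10->C; (3,6):dx=-4,dy=-4->C; (3,7):dx=-3,dy=+2->D; (4,5):dx=-3,dy=-4->C
  (4,6):dx=+1,dy=+2->C; (4,7):dx=+2,dy=+8->C; (5,6):dx=+4,dy=+6->C; (5,7):dx=+5,dy=+12->C
  (6,7):dx=+1,dy=+6->C
Step 2: C = 18, D = 3, total pairs = 21.
Step 3: tau = (C - D)/(n(n-1)/2) = (18 - 3)/21 = 0.714286.
Step 4: Exact two-sided p-value (enumerate n! = 5040 permutations of y under H0): p = 0.030159.
Step 5: alpha = 0.1. reject H0.

tau_b = 0.7143 (C=18, D=3), p = 0.030159, reject H0.


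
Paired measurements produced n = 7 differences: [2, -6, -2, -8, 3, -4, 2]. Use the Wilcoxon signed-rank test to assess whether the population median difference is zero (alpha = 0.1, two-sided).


Step 1: Drop any zero differences (none here) and take |d_i|.
|d| = [2, 6, 2, 8, 3, 4, 2]
Step 2: Midrank |d_i| (ties get averaged ranks).
ranks: |2|->2, |6|->6, |2|->2, |8|->7, |3|->4, |4|->5, |2|->2
Step 3: Attach original signs; sum ranks with positive sign and with negative sign.
W+ = 2 + 4 + 2 = 8
W- = 6 + 2 + 7 + 5 = 20
(Check: W+ + W- = 28 should equal n(n+1)/2 = 28.)
Step 4: Test statistic W = min(W+, W-) = 8.
Step 5: Ties in |d|, so use the tie-corrected normal approximation.
        E[W] = n(n+1)/4 = 7*8/4 = 14.
        Tie groups: |d|=2 (t=3); sum(t^3 - t) = 24.
        Var[W] = n(n+1)(2n+1)/24 - sum(t^3-t)/48 = 840/24 - 24/48 = 34.5.
        z = (W - E[W]) / sqrt(Var[W]) = (8 - 14) / 5.8737 = -1.0215.
        Two-sided p = 2*Phi(z) = 0.307014.
Step 6: alpha = 0.1. fail to reject H0.

W+ = 8, W- = 20, W = min = 8, p = 0.307014, fail to reject H0.


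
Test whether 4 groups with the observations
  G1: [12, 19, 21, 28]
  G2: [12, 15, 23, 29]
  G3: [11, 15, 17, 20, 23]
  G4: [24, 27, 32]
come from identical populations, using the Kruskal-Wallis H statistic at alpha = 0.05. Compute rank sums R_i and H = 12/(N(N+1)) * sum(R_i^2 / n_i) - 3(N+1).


Step 1: Combine all N = 16 observations and assign midranks.
sorted (value, group, rank): (11,G3,1), (12,G1,2.5), (12,G2,2.5), (15,G2,4.5), (15,G3,4.5), (17,G3,6), (19,G1,7), (20,G3,8), (21,G1,9), (23,G2,10.5), (23,G3,10.5), (24,G4,12), (27,G4,13), (28,G1,14), (29,G2,15), (32,G4,16)
Step 2: Sum ranks within each group.
R_1 = 32.5 (n_1 = 4)
R_2 = 32.5 (n_2 = 4)
R_3 = 30 (n_3 = 5)
R_4 = 41 (n_4 = 3)
Step 3: H = 12/(N(N+1)) * sum(R_i^2/n_i) - 3(N+1)
     = 12/(16*17) * (32.5^2/4 + 32.5^2/4 + 30^2/5 + 41^2/3) - 3*17
     = 0.044118 * 1268.46 - 51
     = 4.961397.
Step 4: Ties present; correction factor C = 1 - 18/(16^3 - 16) = 0.995588. Corrected H = 4.961397 / 0.995588 = 4.983383.
Step 5: Under H0, H ~ chi^2(3); p-value = 0.173018.
Step 6: alpha = 0.05. fail to reject H0.

H = 4.9834, df = 3, p = 0.173018, fail to reject H0.


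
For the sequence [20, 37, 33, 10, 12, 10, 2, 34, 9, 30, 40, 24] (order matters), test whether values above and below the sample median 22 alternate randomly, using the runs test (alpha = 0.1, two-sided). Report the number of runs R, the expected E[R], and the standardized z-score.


Step 1: Compute median = 22; label A = above, B = below.
Labels in order: BAABBBBABAAA  (n_A = 6, n_B = 6)
Step 2: Count runs R = 6.
Step 3: Under H0 (random ordering), E[R] = 2*n_A*n_B/(n_A+n_B) + 1 = 2*6*6/12 + 1 = 7.0000.
        Var[R] = 2*n_A*n_B*(2*n_A*n_B - n_A - n_B) / ((n_A+n_B)^2 * (n_A+n_B-1)) = 4320/1584 = 2.7273.
        SD[R] = 1.6514.
Step 4: Continuity-corrected z = (R + 0.5 - E[R]) / SD[R] = (6 + 0.5 - 7.0000) / 1.6514 = -0.3028.
Step 5: Two-sided p-value via normal approximation = 2*(1 - Phi(|z|)) = 0.762069.
Step 6: alpha = 0.1. fail to reject H0.

R = 6, z = -0.3028, p = 0.762069, fail to reject H0.


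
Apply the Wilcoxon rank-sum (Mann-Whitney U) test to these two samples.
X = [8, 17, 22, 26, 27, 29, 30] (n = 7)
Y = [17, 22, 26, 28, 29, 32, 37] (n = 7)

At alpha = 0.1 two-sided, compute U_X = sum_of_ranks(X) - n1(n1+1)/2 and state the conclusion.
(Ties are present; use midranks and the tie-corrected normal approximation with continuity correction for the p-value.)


Step 1: Combine and sort all 14 observations; assign midranks.
sorted (value, group): (8,X), (17,X), (17,Y), (22,X), (22,Y), (26,X), (26,Y), (27,X), (28,Y), (29,X), (29,Y), (30,X), (32,Y), (37,Y)
ranks: 8->1, 17->2.5, 17->2.5, 22->4.5, 22->4.5, 26->6.5, 26->6.5, 27->8, 28->9, 29->10.5, 29->10.5, 30->12, 32->13, 37->14
Step 2: Rank sum for X: R1 = 1 + 2.5 + 4.5 + 6.5 + 8 + 10.5 + 12 = 45.
Step 3: U_X = R1 - n1(n1+1)/2 = 45 - 7*8/2 = 45 - 28 = 17.
       U_Y = n1*n2 - U_X = 49 - 17 = 32.
Step 4: Ties are present, so use the tie-corrected normal approximation (with continuity correction) for the p-value.
Step 5: p-value = 0.368980; compare to alpha = 0.1. fail to reject H0.

U_X = 17, p = 0.368980, fail to reject H0 at alpha = 0.1.


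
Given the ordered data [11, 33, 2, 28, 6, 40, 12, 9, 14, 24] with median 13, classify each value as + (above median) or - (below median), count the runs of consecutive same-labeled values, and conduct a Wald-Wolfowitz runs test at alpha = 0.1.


Step 1: Compute median = 13; label A = above, B = below.
Labels in order: BABABABBAA  (n_A = 5, n_B = 5)
Step 2: Count runs R = 8.
Step 3: Under H0 (random ordering), E[R] = 2*n_A*n_B/(n_A+n_B) + 1 = 2*5*5/10 + 1 = 6.0000.
        Var[R] = 2*n_A*n_B*(2*n_A*n_B - n_A - n_B) / ((n_A+n_B)^2 * (n_A+n_B-1)) = 2000/900 = 2.2222.
        SD[R] = 1.4907.
Step 4: Continuity-corrected z = (R - 0.5 - E[R]) / SD[R] = (8 - 0.5 - 6.0000) / 1.4907 = 1.0062.
Step 5: Two-sided p-value via normal approximation = 2*(1 - Phi(|z|)) = 0.314305.
Step 6: alpha = 0.1. fail to reject H0.

R = 8, z = 1.0062, p = 0.314305, fail to reject H0.
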